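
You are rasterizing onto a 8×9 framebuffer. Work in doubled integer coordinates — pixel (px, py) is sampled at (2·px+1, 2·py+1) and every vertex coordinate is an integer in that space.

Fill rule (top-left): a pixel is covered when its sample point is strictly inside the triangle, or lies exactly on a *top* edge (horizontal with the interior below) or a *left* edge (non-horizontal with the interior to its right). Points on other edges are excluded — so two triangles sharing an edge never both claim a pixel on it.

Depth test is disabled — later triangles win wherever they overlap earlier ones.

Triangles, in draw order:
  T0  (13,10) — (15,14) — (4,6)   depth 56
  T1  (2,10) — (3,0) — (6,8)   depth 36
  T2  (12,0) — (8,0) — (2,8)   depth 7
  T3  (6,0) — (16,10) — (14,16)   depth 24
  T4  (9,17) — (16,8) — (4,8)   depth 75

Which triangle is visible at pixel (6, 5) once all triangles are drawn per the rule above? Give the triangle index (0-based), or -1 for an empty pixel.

T0:
  2·area = 28
  edge (13, 10)→(15, 14): d=(2,4) right/bottom  bias=-1
  edge (15, 14)→(4, 6): d=(-11,-8) top-left  bias=+0
  edge (4, 6)→(13, 10): d=(9,4) right/bottom  bias=-1
    (4,4)@(9, 9): e=[14,7,7] → #
    (5,4)@(11, 9): e=[6,23,-1] → ·
    (4,5)@(9, 11): e=[18,-15,25] → ·
    (5,5)@(11, 11): e=[10,1,17] → #
    (6,5)@(13, 11): e=[2,17,9] → #
    (7,5)@(15, 11): e=[-6,33,1] → ·
    (5,6)@(11, 13): e=[14,-21,35] → ·
    (6,6)@(13, 13): e=[6,-5,27] → ·
  covered (3 px):
    · · · · · · · ·
    · · · · · · · ·
    · · · · · · · ·
    · · · · · · · ·
    · · · · # · · ·
    · · · · · # # ·
    · · · · · · · ·
    · · · · · · · ·
    · · · · · · · ·
T1:
  2·area = 38
  edge (2, 10)→(3, 0): d=(1,-10) top-left  bias=+0
  edge (3, 0)→(6, 8): d=(3,8) right/bottom  bias=-1
  edge (6, 8)→(2, 10): d=(-4,2) right/bottom  bias=-1
    (1,0)@(3, 1): e=[1,3,34] → #
    (2,0)@(5, 1): e=[21,-13,30] → ·
    (1,1)@(3, 3): e=[3,9,26] → #
    (2,1)@(5, 3): e=[23,-7,22] → ·
    (1,2)@(3, 5): e=[5,15,18] → #
    (2,2)@(5, 5): e=[25,-1,14] → ·
    (1,3)@(3, 7): e=[7,21,10] → #
    (2,3)@(5, 7): e=[27,5,6] → #
    (3,3)@(7, 7): e=[47,-11,2] → ·
    (1,4)@(3, 9): e=[9,27,2] → #
    (2,4)@(5, 9): e=[29,11,-2] → ·
    (1,5)@(3, 11): e=[11,33,-6] → ·
  covered (6 px):
    · # · · · · · ·
    · # · · · · · ·
    · # · · · · · ·
    · # # · · · · ·
    · # · · · · · ·
    · · · · · · · ·
    · · · · · · · ·
    · · · · · · · ·
    · · · · · · · ·
T2:
  2·area = 32  (B↔C swapped to make it positive)
  edge (12, 0)→(2, 8): d=(-10,8) right/bottom  bias=-1
  edge (2, 8)→(8, 0): d=(6,-8) top-left  bias=+0
  edge (8, 0)→(12, 0): d=(4,0) top-left  bias=+0
    (4,0)@(9, 1): e=[14,14,4] → #
    (5,0)@(11, 1): e=[-2,30,4] → ·
    (3,1)@(7, 3): e=[10,10,12] → #
    (4,1)@(9, 3): e=[-6,26,12] → ·
    (2,2)@(5, 5): e=[6,6,20] → #
    (3,2)@(7, 5): e=[-10,22,20] → ·
    (1,3)@(3, 7): e=[2,2,28] → #
    (2,3)@(5, 7): e=[-14,18,28] → ·
    (1,4)@(3, 9): e=[-18,14,36] → ·
  covered (4 px):
    · · · · # · · ·
    · · · # · · · ·
    · · # · · · · ·
    · # · · · · · ·
    · · · · · · · ·
    · · · · · · · ·
    · · · · · · · ·
    · · · · · · · ·
    · · · · · · · ·
T3:
  2·area = 80
  edge (6, 0)→(16, 10): d=(10,10) right/bottom  bias=-1
  edge (16, 10)→(14, 16): d=(-2,6) right/bottom  bias=-1
  edge (14, 16)→(6, 0): d=(-8,-16) top-left  bias=+0
    (3,0)@(7, 1): e=[0,72,8] → ·  [on edge]
    (4,1)@(9, 3): e=[0,56,24] → ·  [on edge]
    (4,2)@(9, 5): e=[20,52,8] → #
    (5,2)@(11, 5): e=[0,40,40] → ·  [on edge]
    (4,3)@(9, 7): e=[40,48,-8] → ·
    (5,3)@(11, 7): e=[20,36,24] → #
    (6,3)@(13, 7): e=[0,24,56] → ·  [on edge]
    (5,4)@(11, 9): e=[40,32,8] → #
    (6,4)@(13, 9): e=[20,20,40] → #
    (7,4)@(15, 9): e=[0,8,72] → ·  [on edge]
    (5,5)@(11, 11): e=[60,28,-8] → ·
    (6,5)@(13, 11): e=[40,16,24] → #
    (7,6)@(15, 13): e=[40,0,40] → ·  [on edge]
  covered (7 px):
    · · · · · · · ·
    · · · · · · · ·
    · · · · # · · ·
    · · · · · # · ·
    · · · · · # # ·
    · · · · · · # #
    · · · · · · # ·
    · · · · · · · ·
    · · · · · · · ·
T4:
  2·area = 108  (B↔C swapped to make it positive)
  edge (9, 17)→(4, 8): d=(-5,-9) top-left  bias=+0
  edge (4, 8)→(16, 8): d=(12,0) top-left  bias=+0
  edge (16, 8)→(9, 17): d=(-7,9) right/bottom  bias=-1
    (2,4)@(5, 9): e=[4,12,92] → #
    (3,4)@(7, 9): e=[22,12,74] → #
    (4,4)@(9, 9): e=[40,12,56] → #
    (5,4)@(11, 9): e=[58,12,38] → #
    (6,4)@(13, 9): e=[76,12,20] → #
    (7,4)@(15, 9): e=[94,12,2] → #
    (2,5)@(5, 11): e=[-6,36,78] → ·
    (3,5)@(7, 11): e=[12,36,60] → #
    (7,5)@(15, 11): e=[84,36,-12] → ·
    (3,6)@(7, 13): e=[2,60,46] → #
    (6,6)@(13, 13): e=[56,60,-8] → ·
    (3,7)@(7, 15): e=[-8,84,32] → ·
    (4,8)@(9, 17): e=[0,108,0] → ·  [on edge]
  covered (14 px):
    · · · · · · · ·
    · · · · · · · ·
    · · · · · · · ·
    · · · · · · · ·
    · · # # # # # #
    · · · # # # # ·
    · · · # # # · ·
    · · · · # · · ·
    · · · · · · · ·

Z-buffer (winner per pixel, '.' = empty):
  . 1 . . 2 . . .
  . 1 . 2 . . . .
  . 1 2 . 3 . . .
  . 2 1 . . 3 . .
  . 1 4 4 4 4 4 4
  . . . 4 4 4 4 3
  . . . 4 4 4 3 .
  . . . . 4 . . .
  . . . . . . . .

Result: 4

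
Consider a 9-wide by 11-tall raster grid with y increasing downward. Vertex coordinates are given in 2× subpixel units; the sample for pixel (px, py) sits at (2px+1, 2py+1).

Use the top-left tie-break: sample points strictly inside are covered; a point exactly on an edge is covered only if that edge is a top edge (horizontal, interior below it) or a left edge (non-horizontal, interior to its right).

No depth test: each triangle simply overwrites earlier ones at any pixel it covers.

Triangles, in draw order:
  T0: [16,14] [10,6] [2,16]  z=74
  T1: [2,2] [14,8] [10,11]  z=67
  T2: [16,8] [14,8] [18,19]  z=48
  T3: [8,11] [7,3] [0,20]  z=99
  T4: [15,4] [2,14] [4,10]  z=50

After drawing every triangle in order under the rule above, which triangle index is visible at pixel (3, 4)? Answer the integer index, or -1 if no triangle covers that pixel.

T0:
  2·area = 124  (B↔C swapped to make it positive)
  edge (16, 14)→(2, 16): d=(-14,2) right/bottom  bias=-1
  edge (2, 16)→(10, 6): d=(8,-10) top-left  bias=+0
  edge (10, 6)→(16, 14): d=(6,8) right/bottom  bias=-1
    (4,4)@(9, 9): e=[84,14,26] → X
    (5,4)@(11, 9): e=[80,34,10] → X
    (6,4)@(13, 9): e=[76,54,-6] → .
    (3,5)@(7, 11): e=[60,10,54] → X
    (6,5)@(13, 11): e=[48,70,6] → X
    (7,5)@(15, 11): e=[44,90,-10] → .
    (2,6)@(5, 13): e=[36,6,82] → X
    (7,6)@(15, 13): e=[16,106,2] → X
    (8,6)@(17, 13): e=[12,126,-14] → .
    (1,7)@(3, 15): e=[12,2,110] → X
    (4,7)@(9, 15): e=[0,62,62] → .  [on edge]
    (5,7)@(11, 15): e=[-4,82,46] → .
  covered (15 px):
    . . . . . . . . .
    . . . . . . . . .
    . . . . . . . . .
    . . . . . . . . .
    . . . . X X . . .
    . . . X X X X . .
    . . X X X X X X .
    . X X X . . . . .
    . . . . . . . . .
    . . . . . . . . .
    . . . . . . . . .
T1:
  2·area = 60
  edge (2, 2)→(14, 8): d=(12,6) right/bottom  bias=-1
  edge (14, 8)→(10, 11): d=(-4,3) right/bottom  bias=-1
  edge (10, 11)→(2, 2): d=(-8,-9) top-left  bias=+0
    (1,1)@(3, 3): e=[6,53,1] → X
    (2,1)@(5, 3): e=[-6,47,19] → .
    (1,2)@(3, 5): e=[30,45,-15] → .
    (2,2)@(5, 5): e=[18,39,3] → X
    (3,2)@(7, 5): e=[6,33,21] → X
    (4,2)@(9, 5): e=[-6,27,39] → .
    (2,3)@(5, 7): e=[42,31,-13] → .
    (3,3)@(7, 7): e=[30,25,5] → X
    (4,3)@(9, 7): e=[18,19,23] → X
    (5,3)@(11, 7): e=[6,13,41] → X
    (6,3)@(13, 7): e=[-6,7,59] → .
    (3,4)@(7, 9): e=[54,17,-11] → .
  covered (8 px):
    . . . . . . . . .
    . X . . . . . . .
    . . X X . . . . .
    . . . X X X . . .
    . . . . X X . . .
    . . . . . . . . .
    . . . . . . . . .
    . . . . . . . . .
    . . . . . . . . .
    . . . . . . . . .
    . . . . . . . . .
T2:
  2·area = 22  (B↔C swapped to make it positive)
  edge (16, 8)→(18, 19): d=(2,11) right/bottom  bias=-1
  edge (18, 19)→(14, 8): d=(-4,-11) top-left  bias=+0
  edge (14, 8)→(16, 8): d=(2,0) top-left  bias=+0
    (7,4)@(15, 9): e=[13,7,2] → X
    (8,4)@(17, 9): e=[-9,29,2] → .
    (7,5)@(15, 11): e=[17,-1,6] → .
    (8,7)@(17, 15): e=[3,5,14] → X
    (8,8)@(17, 17): e=[7,-3,18] → .
  covered (2 px):
    . . . . . . . . .
    . . . . . . . . .
    . . . . . . . . .
    . . . . . . . . .
    . . . . . . . X .
    . . . . . . . . .
    . . . . . . . . .
    . . . . . . . . X
    . . . . . . . . .
    . . . . . . . . .
    . . . . . . . . .
T3:
  2·area = 73  (B↔C swapped to make it positive)
  edge (8, 11)→(0, 20): d=(-8,9) right/bottom  bias=-1
  edge (0, 20)→(7, 3): d=(7,-17) top-left  bias=+0
  edge (7, 3)→(8, 11): d=(1,8) right/bottom  bias=-1
    (3,1)@(7, 3): e=[73,0,0] → .  [on edge]
    (3,2)@(7, 5): e=[57,14,2] → X
    (4,2)@(9, 5): e=[39,48,-14] → .
    (3,3)@(7, 7): e=[41,28,4] → X
    (4,3)@(9, 7): e=[23,62,-12] → .
    (2,4)@(5, 9): e=[43,8,22] → X
    (4,4)@(9, 9): e=[7,76,-10] → .
    (2,5)@(5, 11): e=[27,22,24] → X
    (4,5)@(9, 11): e=[-9,90,-8] → .
    (1,6)@(3, 13): e=[29,2,42] → X
    (3,6)@(7, 13): e=[-7,70,10] → .
    (1,7)@(3, 15): e=[13,16,44] → X
    (4,9)@(9, 19): e=[-73,146,0] → .  [on edge]
  covered (9 px):
    . . . . . . . . .
    . . . . . . . . .
    . . . X . . . . .
    . . . X . . . . .
    . . X X . . . . .
    . . X X . . . . .
    . X X . . . . . .
    . X . . . . . . .
    . . . . . . . . .
    . . . . . . . . .
    . . . . . . . . .
T4:
  2·area = 32
  edge (15, 4)→(2, 14): d=(-13,10) right/bottom  bias=-1
  edge (2, 14)→(4, 10): d=(2,-4) top-left  bias=+0
  edge (4, 10)→(15, 4): d=(11,-6) top-left  bias=+0
    (5,3)@(11, 7): e=[1,22,9] → X
    (6,3)@(13, 7): e=[-19,30,21] → .
    (3,4)@(7, 9): e=[15,10,7] → X
    (4,4)@(9, 9): e=[-5,18,19] → .
    (5,4)@(11, 9): e=[-25,26,31] → .
    (2,5)@(5, 11): e=[9,6,17] → X
    (3,5)@(7, 11): e=[-11,14,29] → .
    (1,6)@(3, 13): e=[3,2,27] → X
    (2,6)@(5, 13): e=[-17,10,39] → .
    (1,7)@(3, 15): e=[-23,6,49] → .
  covered (4 px):
    . . . . . . . . .
    . . . . . . . . .
    . . . . . . . . .
    . . . . . X . . .
    . . . X . . . . .
    . . X . . . . . .
    . X . . . . . . .
    . . . . . . . . .
    . . . . . . . . .
    . . . . . . . . .
    . . . . . . . . .

Z-buffer (winner per pixel, '.' = empty):
  . . . . . . . . .
  . 1 . . . . . . .
  . . 1 3 . . . . .
  . . . 3 1 4 . . .
  . . 3 4 1 1 . 2 .
  . . 4 3 0 0 0 . .
  . 4 3 0 0 0 0 0 .
  . 3 0 0 . . . . 2
  . . . . . . . . .
  . . . . . . . . .
  . . . . . . . . .

Answer: 4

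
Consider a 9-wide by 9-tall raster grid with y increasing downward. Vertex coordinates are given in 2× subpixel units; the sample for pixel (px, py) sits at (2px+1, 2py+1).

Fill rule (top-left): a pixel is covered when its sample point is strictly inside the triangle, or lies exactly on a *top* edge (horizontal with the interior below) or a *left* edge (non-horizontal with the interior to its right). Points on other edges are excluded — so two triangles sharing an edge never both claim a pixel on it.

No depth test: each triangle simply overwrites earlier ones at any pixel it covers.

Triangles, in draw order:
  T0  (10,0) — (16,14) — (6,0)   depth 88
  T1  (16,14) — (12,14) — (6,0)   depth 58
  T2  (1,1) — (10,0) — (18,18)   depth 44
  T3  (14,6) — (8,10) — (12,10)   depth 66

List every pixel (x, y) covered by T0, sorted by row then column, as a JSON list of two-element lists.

T0:
  2·area = 56
  edge (10, 0)→(16, 14): d=(6,14) right/bottom  bias=-1
  edge (16, 14)→(6, 0): d=(-10,-14) top-left  bias=+0
  edge (6, 0)→(10, 0): d=(4,0) top-left  bias=+0
    (3,0)@(7, 1): e=[48,4,4] → X
    (4,0)@(9, 1): e=[20,32,4] → X
    (5,0)@(11, 1): e=[-8,60,4] → .
    (3,1)@(7, 3): e=[60,-16,12] → .
    (4,1)@(9, 3): e=[32,12,12] → X
    (5,1)@(11, 3): e=[4,40,12] → X
    (6,1)@(13, 3): e=[-24,68,12] → .
    (4,2)@(9, 5): e=[44,-8,20] → .
    (5,2)@(11, 5): e=[16,20,20] → X
    (6,2)@(13, 5): e=[-12,48,20] → .
    (5,3)@(11, 7): e=[28,0,28] → X  [on edge]
    (6,3)@(13, 7): e=[0,28,28] → .  [on edge]
  covered (7 px):
    . . . X X . . . .
    . . . . X X . . .
    . . . . . X . . .
    . . . . . X . . .
    . . . . . . X . .
    . . . . . . . . .
    . . . . . . . . .
    . . . . . . . . .
    . . . . . . . . .
T1:
  2·area = 56
  edge (16, 14)→(12, 14): d=(-4,0) right/bottom  bias=-1
  edge (12, 14)→(6, 0): d=(-6,-14) top-left  bias=+0
  edge (6, 0)→(16, 14): d=(10,14) right/bottom  bias=-1
    (4,2)@(9, 5): e=[36,12,8] → X
    (5,2)@(11, 5): e=[36,40,-20] → .
    (4,3)@(9, 7): e=[28,0,28] → X  [on edge]
    (5,3)@(11, 7): e=[28,28,0] → .  [on edge]
    (4,4)@(9, 9): e=[20,-12,48] → .
    (5,4)@(11, 9): e=[20,16,20] → X
    (6,4)@(13, 9): e=[20,44,-8] → .
    (5,5)@(11, 11): e=[12,4,40] → X
    (6,5)@(13, 11): e=[12,32,12] → X
    (7,5)@(15, 11): e=[12,60,-16] → .
    (5,6)@(11, 13): e=[4,-8,60] → .
    (6,6)@(13, 13): e=[4,20,32] → X
  covered (7 px):
    . . . . . . . . .
    . . . . . . . . .
    . . . . X . . . .
    . . . . X . . . .
    . . . . . X . . .
    . . . . . X X . .
    . . . . . . X X .
    . . . . . . . . .
    . . . . . . . . .
T2:
  2·area = 170
  edge (1, 1)→(10, 0): d=(9,-1) top-left  bias=+0
  edge (10, 0)→(18, 18): d=(8,18) right/bottom  bias=-1
  edge (18, 18)→(1, 1): d=(-17,-17) top-left  bias=+0
    (0,0)@(1, 1): e=[0,170,0] → X  [on edge]
    (1,0)@(3, 1): e=[2,134,34] → X
    (2,0)@(5, 1): e=[4,98,68] → X
    (3,0)@(7, 1): e=[6,62,102] → X
    (4,0)@(9, 1): e=[8,26,136] → X
    (5,0)@(11, 1): e=[10,-10,170] → .
    (0,1)@(1, 3): e=[18,186,-34] → .
    (1,1)@(3, 3): e=[20,150,0] → X  [on edge]
    (5,1)@(11, 3): e=[28,6,136] → X
    (6,1)@(13, 3): e=[30,-30,170] → .
    (1,2)@(3, 5): e=[38,166,-34] → .
    (2,2)@(5, 5): e=[40,130,0] → X  [on edge]
    (3,3)@(7, 7): e=[60,110,0] → X  [on edge]
    (4,4)@(9, 9): e=[80,90,0] → X  [on edge]
    (5,5)@(11, 11): e=[100,70,0] → X  [on edge]
    (6,6)@(13, 13): e=[120,50,0] → X  [on edge]
    (7,7)@(15, 15): e=[140,30,0] → X  [on edge]
    (8,8)@(17, 17): e=[160,10,0] → X  [on edge]
  covered (27 px):
    X X X X X . . . .
    . X X X X X . . .
    . . X X X X . . .
    . . . X X X X . .
    . . . . X X X . .
    . . . . . X X . .
    . . . . . . X X .
    . . . . . . . X .
    . . . . . . . . X
T3:
  2·area = 16  (B↔C swapped to make it positive)
  edge (14, 6)→(12, 10): d=(-2,4) right/bottom  bias=-1
  edge (12, 10)→(8, 10): d=(-4,0) right/bottom  bias=-1
  edge (8, 10)→(14, 6): d=(6,-4) top-left  bias=+0
    (6,3)@(13, 7): e=[2,12,2] → X
    (7,3)@(15, 7): e=[-6,12,10] → .
    (5,4)@(11, 9): e=[6,4,6] → X
    (6,4)@(13, 9): e=[-2,4,14] → .
    (5,5)@(11, 11): e=[2,-4,18] → .
  covered (2 px):
    . . . . . . . . .
    . . . . . . . . .
    . . . . . . . . .
    . . . . . . X . .
    . . . . . X . . .
    . . . . . . . . .
    . . . . . . . . .
    . . . . . . . . .
    . . . . . . . . .

Final: [[3,0],[4,0],[4,1],[5,1],[5,2],[5,3],[6,4]]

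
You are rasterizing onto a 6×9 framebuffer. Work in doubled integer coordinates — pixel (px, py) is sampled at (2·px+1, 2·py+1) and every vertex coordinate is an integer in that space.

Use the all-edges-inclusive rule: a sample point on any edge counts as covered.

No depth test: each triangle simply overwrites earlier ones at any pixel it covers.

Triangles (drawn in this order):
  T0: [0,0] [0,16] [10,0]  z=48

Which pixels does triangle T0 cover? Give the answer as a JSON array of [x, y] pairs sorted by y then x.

T0:
  2·area = 160  (B↔C swapped to make it positive)
  edge (0, 0)→(10, 0): d=(10,0) inclusive
  edge (10, 0)→(0, 16): d=(-10,16) inclusive
  edge (0, 16)→(0, 0): d=(0,-16) inclusive
    (0,0)@(1, 1): e=[10,134,16] → X
    (1,0)@(3, 1): e=[10,102,48] → X
    (2,0)@(5, 1): e=[10,70,80] → X
    (3,0)@(7, 1): e=[10,38,112] → X
    (4,0)@(9, 1): e=[10,6,144] → X
    (5,0)@(11, 1): e=[10,-26,176] → .
    (0,1)@(1, 3): e=[30,114,16] → X
    (4,1)@(9, 3): e=[30,-14,144] → .
    (0,2)@(1, 5): e=[50,94,16] → X
    (3,2)@(7, 5): e=[50,-2,112] → .
    (0,3)@(1, 7): e=[70,74,16] → X
    (3,3)@(7, 7): e=[70,-22,112] → .
  covered (20 px):
    X X X X X .
    X X X X . .
    X X X . . .
    X X X . . .
    X X . . . .
    X X . . . .
    X . . . . .
    . . . . . .
    . . . . . .

Final: [[0,0],[1,0],[2,0],[3,0],[4,0],[0,1],[1,1],[2,1],[3,1],[0,2],[1,2],[2,2],[0,3],[1,3],[2,3],[0,4],[1,4],[0,5],[1,5],[0,6]]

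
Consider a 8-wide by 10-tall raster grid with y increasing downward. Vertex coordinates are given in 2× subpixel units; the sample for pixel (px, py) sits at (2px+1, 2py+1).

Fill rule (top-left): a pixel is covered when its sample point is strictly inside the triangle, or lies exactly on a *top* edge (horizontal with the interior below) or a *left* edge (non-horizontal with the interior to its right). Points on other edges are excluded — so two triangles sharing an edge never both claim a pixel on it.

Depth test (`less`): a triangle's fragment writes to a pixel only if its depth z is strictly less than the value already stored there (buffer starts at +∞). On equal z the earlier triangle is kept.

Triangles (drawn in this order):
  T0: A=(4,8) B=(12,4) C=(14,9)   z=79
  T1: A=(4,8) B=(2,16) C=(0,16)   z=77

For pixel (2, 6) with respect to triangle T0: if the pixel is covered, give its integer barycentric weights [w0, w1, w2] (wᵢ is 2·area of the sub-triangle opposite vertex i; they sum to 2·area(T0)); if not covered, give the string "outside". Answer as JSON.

T0:
  2·area = 48
  edge (4, 8)→(12, 4): d=(8,-4) top-left  bias=+0
  edge (12, 4)→(14, 9): d=(2,5) right/bottom  bias=-1
  edge (14, 9)→(4, 8): d=(-10,-1) top-left  bias=+0
    (5,2)@(11, 5): e=[4,7,37] → █
    (6,2)@(13, 5): e=[12,-3,39] → ·
    (3,3)@(7, 7): e=[4,31,13] → █
    (4,3)@(9, 7): e=[12,21,15] → █
    (6,3)@(13, 7): e=[28,1,19] → █
    (7,3)@(15, 7): e=[36,-9,21] → ·
    (3,4)@(7, 9): e=[20,35,-7] → ·
    (4,4)@(9, 9): e=[28,25,-5] → ·
    (5,4)@(11, 9): e=[36,15,-3] → ·
    (6,4)@(13, 9): e=[44,5,-1] → ·
  covered (5 px):
    · · · · · · · ·
    · · · · · · · ·
    · · · · · █ · ·
    · · · █ █ █ █ ·
    · · · · · · · ·
    · · · · · · · ·
    · · · · · · · ·
    · · · · · · · ·
    · · · · · · · ·
    · · · · · · · ·
T1:
  2·area = 16
  edge (4, 8)→(2, 16): d=(-2,8) right/bottom  bias=-1
  edge (2, 16)→(0, 16): d=(-2,0) right/bottom  bias=-1
  edge (0, 16)→(4, 8): d=(4,-8) top-left  bias=+0
    (1,5)@(3, 11): e=[2,10,4] → █
    (2,5)@(5, 11): e=[-14,10,20] → ·
    (1,6)@(3, 13): e=[-2,6,12] → ·
    (0,7)@(1, 15): e=[10,2,4] → █
    (1,7)@(3, 15): e=[-6,2,20] → ·
    (0,8)@(1, 17): e=[6,-2,12] → ·
  covered (2 px):
    · · · · · · · ·
    · · · · · · · ·
    · · · · · · · ·
    · · · · · · · ·
    · · · · · · · ·
    · █ · · · · · ·
    · · · · · · · ·
    █ · · · · · · ·
    · · · · · · · ·
    · · · · · · · ·

Final: "outside"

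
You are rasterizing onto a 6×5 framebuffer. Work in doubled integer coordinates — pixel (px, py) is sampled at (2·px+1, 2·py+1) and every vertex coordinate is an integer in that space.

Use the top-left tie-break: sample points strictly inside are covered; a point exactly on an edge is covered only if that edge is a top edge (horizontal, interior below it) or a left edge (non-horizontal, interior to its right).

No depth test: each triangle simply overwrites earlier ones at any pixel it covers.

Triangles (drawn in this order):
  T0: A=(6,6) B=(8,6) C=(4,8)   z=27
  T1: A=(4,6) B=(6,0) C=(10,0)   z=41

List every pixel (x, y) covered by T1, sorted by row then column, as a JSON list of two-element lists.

T0:
  2·area = 4
  edge (6, 6)→(8, 6): d=(2,0) top-left  bias=+0
  edge (8, 6)→(4, 8): d=(-4,2) right/bottom  bias=-1
  edge (4, 8)→(6, 6): d=(2,-2) top-left  bias=+0
    (5,0)@(11, 1): e=[-10,14,0] → ·  [on edge]
    (4,1)@(9, 3): e=[-6,10,0] → ·  [on edge]
    (3,2)@(7, 5): e=[-2,6,0] → ·  [on edge]
    (2,3)@(5, 7): e=[2,2,0] → █  [on edge]
    (3,3)@(7, 7): e=[2,-2,4] → ·
    (1,4)@(3, 9): e=[6,-2,0] → ·  [on edge]
    (2,4)@(5, 9): e=[6,-6,4] → ·
  covered (1 px):
    · · · · · ·
    · · · · · ·
    · · · · · ·
    · · █ · · ·
    · · · · · ·
T1:
  2·area = 24
  edge (4, 6)→(6, 0): d=(2,-6) top-left  bias=+0
  edge (6, 0)→(10, 0): d=(4,0) top-left  bias=+0
  edge (10, 0)→(4, 6): d=(-6,6) right/bottom  bias=-1
    (3,0)@(7, 1): e=[8,4,12] → █
    (4,0)@(9, 1): e=[20,4,0] → ·  [on edge]
    (2,1)@(5, 3): e=[0,12,12] → █  [on edge]
    (3,1)@(7, 3): e=[12,12,0] → ·  [on edge]
    (2,2)@(5, 5): e=[4,20,0] → ·  [on edge]
    (1,3)@(3, 7): e=[-4,28,0] → ·  [on edge]
    (0,4)@(1, 9): e=[-12,36,0] → ·  [on edge]
    (1,4)@(3, 9): e=[0,36,-12] → ·  [on edge]
  covered (2 px):
    · · · █ · ·
    · · █ · · ·
    · · · · · ·
    · · · · · ·
    · · · · · ·

Answer: [[3,0],[2,1]]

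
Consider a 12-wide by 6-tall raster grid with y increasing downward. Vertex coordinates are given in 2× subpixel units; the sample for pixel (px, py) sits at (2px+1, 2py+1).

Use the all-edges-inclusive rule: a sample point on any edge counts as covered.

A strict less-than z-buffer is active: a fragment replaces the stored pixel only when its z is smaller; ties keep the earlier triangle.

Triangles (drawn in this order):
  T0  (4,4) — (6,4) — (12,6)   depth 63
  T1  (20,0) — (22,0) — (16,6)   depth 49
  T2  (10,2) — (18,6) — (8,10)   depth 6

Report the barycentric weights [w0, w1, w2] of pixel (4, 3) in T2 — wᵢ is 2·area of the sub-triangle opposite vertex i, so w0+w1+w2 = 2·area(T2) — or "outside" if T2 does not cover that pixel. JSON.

T0:
  2·area = 4
  edge (4, 4)→(6, 4): d=(2,0) inclusive
  edge (6, 4)→(12, 6): d=(6,2) inclusive
  edge (12, 6)→(4, 4): d=(-8,-2) inclusive
    (1,1)@(3, 3): e=[-2,0,6] → ·  [on edge]
    (4,2)@(9, 5): e=[2,0,2] → #  [on edge]
    (5,2)@(11, 5): e=[2,-4,6] → ·
    (4,3)@(9, 7): e=[6,12,-14] → ·
    (7,3)@(15, 7): e=[6,0,-2] → ·  [on edge]
    (10,4)@(21, 9): e=[10,0,-6] → ·  [on edge]
  covered (1 px):
    · · · · · · · · · · · ·
    · · · · · · · · · · · ·
    · · · · # · · · · · · ·
    · · · · · · · · · · · ·
    · · · · · · · · · · · ·
    · · · · · · · · · · · ·
T1:
  2·area = 12
  edge (20, 0)→(22, 0): d=(2,0) inclusive
  edge (22, 0)→(16, 6): d=(-6,6) inclusive
  edge (16, 6)→(20, 0): d=(4,-6) inclusive
    (10,0)@(21, 1): e=[2,0,10] → #  [on edge]
    (11,0)@(23, 1): e=[2,-12,22] → ·
    (9,1)@(19, 3): e=[6,0,6] → #  [on edge]
    (10,1)@(21, 3): e=[6,-12,18] → ·
    (8,2)@(17, 5): e=[10,0,2] → #  [on edge]
    (9,2)@(19, 5): e=[10,-12,14] → ·
    (7,3)@(15, 7): e=[14,0,-2] → ·  [on edge]
    (8,3)@(17, 7): e=[14,-12,10] → ·
    (6,4)@(13, 9): e=[18,0,-6] → ·  [on edge]
    (5,5)@(11, 11): e=[22,0,-10] → ·  [on edge]
  covered (3 px):
    · · · · · · · · · · # ·
    · · · · · · · · · # · ·
    · · · · · · · · # · · ·
    · · · · · · · · · · · ·
    · · · · · · · · · · · ·
    · · · · · · · · · · · ·
T2:
  2·area = 72
  edge (10, 2)→(18, 6): d=(8,4) inclusive
  edge (18, 6)→(8, 10): d=(-10,4) inclusive
  edge (8, 10)→(10, 2): d=(2,-8) inclusive
    (5,1)@(11, 3): e=[4,58,10] → #
    (6,1)@(13, 3): e=[-4,50,26] → ·
    (5,2)@(11, 5): e=[20,38,14] → #
    (6,2)@(13, 5): e=[12,30,30] → #
    (7,2)@(15, 5): e=[4,22,46] → #
    (8,2)@(17, 5): e=[-4,14,62] → ·
    (4,3)@(9, 7): e=[44,26,2] → #
    (8,3)@(17, 7): e=[12,-6,66] → ·
    (4,4)@(9, 9): e=[60,6,6] → #
    (5,4)@(11, 9): e=[52,-2,22] → ·
    (6,4)@(13, 9): e=[44,-10,38] → ·
    (7,4)@(15, 9): e=[36,-18,54] → ·
  covered (9 px):
    · · · · · · · · · · · ·
    · · · · · # · · · · · ·
    · · · · · # # # · · · ·
    · · · · # # # # · · · ·
    · · · · # · · · · · · ·
    · · · · · · · · · · · ·

Result: [26,2,44]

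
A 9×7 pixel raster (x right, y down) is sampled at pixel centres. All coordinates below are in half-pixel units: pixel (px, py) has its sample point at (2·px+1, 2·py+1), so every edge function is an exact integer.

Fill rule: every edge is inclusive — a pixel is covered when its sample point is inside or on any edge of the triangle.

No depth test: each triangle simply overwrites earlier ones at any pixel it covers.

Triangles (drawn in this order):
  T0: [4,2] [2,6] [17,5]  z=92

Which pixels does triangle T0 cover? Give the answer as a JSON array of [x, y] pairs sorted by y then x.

T0:
  2·area = 58  (B↔C swapped to make it positive)
  edge (4, 2)→(17, 5): d=(13,3) inclusive
  edge (17, 5)→(2, 6): d=(-15,1) inclusive
  edge (2, 6)→(4, 2): d=(2,-4) inclusive
    (2,1)@(5, 3): e=[10,42,6] → X
    (3,1)@(7, 3): e=[4,40,14] → X
    (4,1)@(9, 3): e=[-2,38,22] → .
    (1,2)@(3, 5): e=[42,14,2] → X
    (4,2)@(9, 5): e=[24,8,26] → X
    (5,2)@(11, 5): e=[18,6,34] → X
    (6,2)@(13, 5): e=[12,4,42] → X
    (7,2)@(15, 5): e=[6,2,50] → X
    (8,2)@(17, 5): e=[0,0,58] → X  [on edge]
    (1,3)@(3, 7): e=[68,-16,6] → .
    (2,3)@(5, 7): e=[62,-18,14] → .
    (3,3)@(7, 7): e=[56,-20,22] → .
  covered (10 px):
    . . . . . . . . .
    . . X X . . . . .
    . X X X X X X X X
    . . . . . . . . .
    . . . . . . . . .
    . . . . . . . . .
    . . . . . . . . .

Final: [[2,1],[3,1],[1,2],[2,2],[3,2],[4,2],[5,2],[6,2],[7,2],[8,2]]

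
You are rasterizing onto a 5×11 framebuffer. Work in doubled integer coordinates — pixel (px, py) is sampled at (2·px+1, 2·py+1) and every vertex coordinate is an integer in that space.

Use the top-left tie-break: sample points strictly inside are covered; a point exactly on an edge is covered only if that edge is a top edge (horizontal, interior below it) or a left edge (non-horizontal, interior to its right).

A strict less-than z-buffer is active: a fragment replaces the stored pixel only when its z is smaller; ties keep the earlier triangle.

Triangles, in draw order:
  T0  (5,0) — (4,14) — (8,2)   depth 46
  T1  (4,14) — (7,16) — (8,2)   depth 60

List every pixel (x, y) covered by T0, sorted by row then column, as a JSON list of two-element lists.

T0:
  2·area = 44  (B↔C swapped to make it positive)
  edge (5, 0)→(8, 2): d=(3,2) right/bottom  bias=-1
  edge (8, 2)→(4, 14): d=(-4,12) right/bottom  bias=-1
  edge (4, 14)→(5, 0): d=(1,-14) top-left  bias=+0
    (2,0)@(5, 1): e=[3,40,1] → X
    (3,0)@(7, 1): e=[-1,16,29] → .
    (2,1)@(5, 3): e=[9,32,3] → X
    (3,1)@(7, 3): e=[5,8,31] → X
    (4,1)@(9, 3): e=[1,-16,59] → .
    (2,2)@(5, 5): e=[15,24,5] → X
    (3,2)@(7, 5): e=[11,0,33] → .  [on edge]
    (2,3)@(5, 7): e=[21,16,7] → X
    (3,3)@(7, 7): e=[17,-8,35] → .
    (2,4)@(5, 9): e=[27,8,9] → X
    (3,4)@(7, 9): e=[23,-16,37] → .
    (2,5)@(5, 11): e=[33,0,11] → .  [on edge]
    (1,8)@(3, 17): e=[55,0,-11] → .  [on edge]
  covered (6 px):
    . . X . .
    . . X X .
    . . X . .
    . . X . .
    . . X . .
    . . . . .
    . . . . .
    . . . . .
    . . . . .
    . . . . .
    . . . . .
T1:
  2·area = 44  (B↔C swapped to make it positive)
  edge (4, 14)→(8, 2): d=(4,-12) top-left  bias=+0
  edge (8, 2)→(7, 16): d=(-1,14) right/bottom  bias=-1
  edge (7, 16)→(4, 14): d=(-3,-2) top-left  bias=+0
    (3,2)@(7, 5): e=[0,11,33] → X  [on edge]
    (4,2)@(9, 5): e=[24,-17,37] → .
    (3,3)@(7, 7): e=[8,9,27] → X
    (4,3)@(9, 7): e=[32,-19,31] → .
    (3,4)@(7, 9): e=[16,7,21] → X
    (4,4)@(9, 9): e=[40,-21,25] → .
    (2,5)@(5, 11): e=[0,33,11] → X  [on edge]
    (4,5)@(9, 11): e=[48,-23,19] → .
    (2,6)@(5, 13): e=[8,31,5] → X
    (4,6)@(9, 13): e=[56,-25,13] → .
    (2,7)@(5, 15): e=[16,29,-1] → .
    (3,7)@(7, 15): e=[40,1,3] → X
    (1,8)@(3, 17): e=[0,55,-11] → .  [on edge]
  covered (8 px):
    . . . . .
    . . . . .
    . . . X .
    . . . X .
    . . . X .
    . . X X .
    . . X X .
    . . . X .
    . . . . .
    . . . . .
    . . . . .

Final: [[2,0],[2,1],[3,1],[2,2],[2,3],[2,4]]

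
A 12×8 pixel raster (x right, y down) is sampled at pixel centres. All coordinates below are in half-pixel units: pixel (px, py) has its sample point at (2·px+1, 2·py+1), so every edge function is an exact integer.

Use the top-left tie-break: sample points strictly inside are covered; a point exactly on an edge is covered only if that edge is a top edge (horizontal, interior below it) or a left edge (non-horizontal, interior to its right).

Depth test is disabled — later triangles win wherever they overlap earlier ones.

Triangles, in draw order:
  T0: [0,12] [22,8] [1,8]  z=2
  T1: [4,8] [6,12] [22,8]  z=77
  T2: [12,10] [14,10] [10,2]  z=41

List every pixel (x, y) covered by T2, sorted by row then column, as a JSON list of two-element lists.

T0:
  2·area = 84  (B↔C swapped to make it positive)
  edge (0, 12)→(1, 8): d=(1,-4) top-left  bias=+0
  edge (1, 8)→(22, 8): d=(21,0) top-left  bias=+0
  edge (22, 8)→(0, 12): d=(-22,4) right/bottom  bias=-1
    (0,4)@(1, 9): e=[1,21,62] → #
    (1,4)@(3, 9): e=[9,21,54] → #
    (2,4)@(5, 9): e=[17,21,46] → #
    (3,4)@(7, 9): e=[25,21,38] → #
    (4,4)@(9, 9): e=[33,21,30] → #
    (5,4)@(11, 9): e=[41,21,22] → #
    (6,4)@(13, 9): e=[49,21,14] → #
    (7,4)@(15, 9): e=[57,21,6] → #
    (8,4)@(17, 9): e=[65,21,-2] → ·
    (0,5)@(1, 11): e=[3,63,18] → #
    (3,5)@(7, 11): e=[27,63,-6] → ·
    (4,5)@(9, 11): e=[35,63,-14] → ·
  covered (11 px):
    · · · · · · · · · · · ·
    · · · · · · · · · · · ·
    · · · · · · · · · · · ·
    · · · · · · · · · · · ·
    # # # # # # # # · · · ·
    # # # · · · · · · · · ·
    · · · · · · · · · · · ·
    · · · · · · · · · · · ·
T1:
  2·area = 72  (B↔C swapped to make it positive)
  edge (4, 8)→(22, 8): d=(18,0) top-left  bias=+0
  edge (22, 8)→(6, 12): d=(-16,4) right/bottom  bias=-1
  edge (6, 12)→(4, 8): d=(-2,-4) top-left  bias=+0
    (2,4)@(5, 9): e=[18,52,2] → #
    (3,4)@(7, 9): e=[18,44,10] → #
    (4,4)@(9, 9): e=[18,36,18] → #
    (5,4)@(11, 9): e=[18,28,26] → #
    (6,4)@(13, 9): e=[18,20,34] → #
    (7,4)@(15, 9): e=[18,12,42] → #
    (8,4)@(17, 9): e=[18,4,50] → #
    (9,4)@(19, 9): e=[18,-4,58] → ·
    (2,5)@(5, 11): e=[54,20,-2] → ·
    (3,5)@(7, 11): e=[54,12,6] → #
    (5,5)@(11, 11): e=[54,-4,22] → ·
    (6,5)@(13, 11): e=[54,-12,30] → ·
  covered (9 px):
    · · · · · · · · · · · ·
    · · · · · · · · · · · ·
    · · · · · · · · · · · ·
    · · · · · · · · · · · ·
    · · # # # # # # # · · ·
    · · · # # · · · · · · ·
    · · · · · · · · · · · ·
    · · · · · · · · · · · ·
T2:
  2·area = 16  (B↔C swapped to make it positive)
  edge (12, 10)→(10, 2): d=(-2,-8) top-left  bias=+0
  edge (10, 2)→(14, 10): d=(4,8) right/bottom  bias=-1
  edge (14, 10)→(12, 10): d=(-2,0) right/bottom  bias=-1
    (5,2)@(11, 5): e=[2,4,10] → #
    (6,2)@(13, 5): e=[18,-12,10] → ·
    (5,3)@(11, 7): e=[-2,12,6] → ·
    (6,4)@(13, 9): e=[10,4,2] → #
    (7,4)@(15, 9): e=[26,-12,2] → ·
    (6,5)@(13, 11): e=[6,12,-2] → ·
  covered (2 px):
    · · · · · · · · · · · ·
    · · · · · · · · · · · ·
    · · · · · # · · · · · ·
    · · · · · · · · · · · ·
    · · · · · · # · · · · ·
    · · · · · · · · · · · ·
    · · · · · · · · · · · ·
    · · · · · · · · · · · ·

Result: [[5,2],[6,4]]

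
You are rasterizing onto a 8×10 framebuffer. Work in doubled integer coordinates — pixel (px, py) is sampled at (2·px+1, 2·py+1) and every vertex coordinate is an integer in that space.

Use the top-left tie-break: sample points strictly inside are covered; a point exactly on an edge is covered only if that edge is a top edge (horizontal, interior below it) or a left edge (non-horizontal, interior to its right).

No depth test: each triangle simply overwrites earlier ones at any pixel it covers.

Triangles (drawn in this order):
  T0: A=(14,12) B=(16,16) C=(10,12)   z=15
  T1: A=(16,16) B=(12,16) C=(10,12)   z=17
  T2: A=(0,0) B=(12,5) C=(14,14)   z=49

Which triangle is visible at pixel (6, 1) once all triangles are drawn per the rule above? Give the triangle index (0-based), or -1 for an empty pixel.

T0:
  2·area = 16
  edge (14, 12)→(16, 16): d=(2,4) right/bottom  bias=-1
  edge (16, 16)→(10, 12): d=(-6,-4) top-left  bias=+0
  edge (10, 12)→(14, 12): d=(4,0) top-left  bias=+0
    (6,6)@(13, 13): e=[6,6,4] → #
    (7,6)@(15, 13): e=[-2,14,4] → ·
    (6,7)@(13, 15): e=[10,-6,12] → ·
    (7,7)@(15, 15): e=[2,2,12] → #
    (7,8)@(15, 17): e=[6,-10,20] → ·
  covered (2 px):
    · · · · · · · ·
    · · · · · · · ·
    · · · · · · · ·
    · · · · · · · ·
    · · · · · · · ·
    · · · · · · · ·
    · · · · · · # ·
    · · · · · · · #
    · · · · · · · ·
    · · · · · · · ·
T1:
  2·area = 16
  edge (16, 16)→(12, 16): d=(-4,0) right/bottom  bias=-1
  edge (12, 16)→(10, 12): d=(-2,-4) top-left  bias=+0
  edge (10, 12)→(16, 16): d=(6,4) right/bottom  bias=-1
    (5,6)@(11, 13): e=[12,2,2] → #
    (6,6)@(13, 13): e=[12,10,-6] → ·
    (5,7)@(11, 15): e=[4,-2,14] → ·
    (6,7)@(13, 15): e=[4,6,6] → #
    (7,7)@(15, 15): e=[4,14,-2] → ·
    (6,8)@(13, 17): e=[-4,2,18] → ·
  covered (2 px):
    · · · · · · · ·
    · · · · · · · ·
    · · · · · · · ·
    · · · · · · · ·
    · · · · · · · ·
    · · · · · · · ·
    · · · · · # · ·
    · · · · · · # ·
    · · · · · · · ·
    · · · · · · · ·
T2:
  2·area = 98
  edge (0, 0)→(12, 5): d=(12,5) right/bottom  bias=-1
  edge (12, 5)→(14, 14): d=(2,9) right/bottom  bias=-1
  edge (14, 14)→(0, 0): d=(-14,-14) top-left  bias=+0
    (0,0)@(1, 1): e=[7,91,0] → #  [on edge]
    (1,0)@(3, 1): e=[-3,73,28] → ·
    (0,1)@(1, 3): e=[31,95,-28] → ·
    (1,1)@(3, 3): e=[21,77,0] → #  [on edge]
    (2,1)@(5, 3): e=[11,59,28] → #
    (3,1)@(7, 3): e=[1,41,56] → #
    (4,1)@(9, 3): e=[-9,23,84] → ·
    (1,2)@(3, 5): e=[45,81,-28] → ·
    (2,2)@(5, 5): e=[35,63,0] → #  [on edge]
    (4,2)@(9, 5): e=[15,27,56] → #
    (5,2)@(11, 5): e=[5,9,84] → #
    (6,2)@(13, 5): e=[-5,-9,112] → ·
    (3,3)@(7, 7): e=[49,49,0] → #  [on edge]
    (4,4)@(9, 9): e=[63,35,0] → #  [on edge]
    (5,5)@(11, 11): e=[77,21,0] → #  [on edge]
    (6,6)@(13, 13): e=[91,7,0] → #  [on edge]
    (7,7)@(15, 15): e=[105,-7,0] → ·  [on edge]
  covered (16 px):
    # · · · · · · ·
    · # # # · · · ·
    · · # # # # · ·
    · · · # # # · ·
    · · · · # # · ·
    · · · · · # # ·
    · · · · · · # ·
    · · · · · · · ·
    · · · · · · · ·
    · · · · · · · ·

Z-buffer (winner per pixel, '.' = empty):
  2 . . . . . . .
  . 2 2 2 . . . .
  . . 2 2 2 2 . .
  . . . 2 2 2 . .
  . . . . 2 2 . .
  . . . . . 2 2 .
  . . . . . 1 2 .
  . . . . . . 1 0
  . . . . . . . .
  . . . . . . . .

Answer: -1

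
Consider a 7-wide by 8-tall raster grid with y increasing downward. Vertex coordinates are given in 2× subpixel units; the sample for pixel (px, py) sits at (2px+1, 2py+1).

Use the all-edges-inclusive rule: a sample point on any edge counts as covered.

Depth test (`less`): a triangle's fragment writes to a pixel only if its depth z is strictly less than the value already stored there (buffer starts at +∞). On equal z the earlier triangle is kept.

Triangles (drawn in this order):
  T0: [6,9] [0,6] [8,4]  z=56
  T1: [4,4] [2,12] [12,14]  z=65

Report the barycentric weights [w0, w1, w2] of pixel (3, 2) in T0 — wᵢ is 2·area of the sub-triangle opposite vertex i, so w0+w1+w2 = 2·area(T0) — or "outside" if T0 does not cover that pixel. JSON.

T0:
  2·area = 36
  edge (6, 9)→(0, 6): d=(-6,-3) inclusive
  edge (0, 6)→(8, 4): d=(8,-2) inclusive
  edge (8, 4)→(6, 9): d=(-2,5) inclusive
    (2,2)@(5, 5): e=[21,2,13] → X
    (3,2)@(7, 5): e=[27,6,3] → X
    (4,2)@(9, 5): e=[33,10,-7] → .
    (1,3)@(3, 7): e=[3,14,19] → X
    (3,3)@(7, 7): e=[15,22,-1] → .
    (1,4)@(3, 9): e=[-9,30,15] → .
    (2,4)@(5, 9): e=[-3,34,5] → .
  covered (4 px):
    . . . . . . .
    . . . . . . .
    . . X X . . .
    . X X . . . .
    . . . . . . .
    . . . . . . .
    . . . . . . .
    . . . . . . .
T1:
  2·area = 84  (B↔C swapped to make it positive)
  edge (4, 4)→(12, 14): d=(8,10) inclusive
  edge (12, 14)→(2, 12): d=(-10,-2) inclusive
  edge (2, 12)→(4, 4): d=(2,-8) inclusive
    (2,3)@(5, 7): e=[14,56,14] → X
    (3,3)@(7, 7): e=[-6,60,30] → .
    (1,4)@(3, 9): e=[50,32,2] → X
    (3,4)@(7, 9): e=[10,40,34] → X
    (4,4)@(9, 9): e=[-10,44,50] → .
    (1,5)@(3, 11): e=[66,12,6] → X
    (4,5)@(9, 11): e=[6,24,54] → X
    (5,5)@(11, 11): e=[-14,28,70] → .
    (1,6)@(3, 13): e=[82,-8,10] → .
    (2,6)@(5, 13): e=[62,-4,26] → .
    (3,6)@(7, 13): e=[42,0,42] → X  [on edge]
    (5,6)@(11, 13): e=[2,8,74] → X
  covered (11 px):
    . . . . . . .
    . . . . . . .
    . . . . . . .
    . . X . . . .
    . X X X . . .
    . X X X X . .
    . . . X X X .
    . . . . . . .

Answer: [6,3,27]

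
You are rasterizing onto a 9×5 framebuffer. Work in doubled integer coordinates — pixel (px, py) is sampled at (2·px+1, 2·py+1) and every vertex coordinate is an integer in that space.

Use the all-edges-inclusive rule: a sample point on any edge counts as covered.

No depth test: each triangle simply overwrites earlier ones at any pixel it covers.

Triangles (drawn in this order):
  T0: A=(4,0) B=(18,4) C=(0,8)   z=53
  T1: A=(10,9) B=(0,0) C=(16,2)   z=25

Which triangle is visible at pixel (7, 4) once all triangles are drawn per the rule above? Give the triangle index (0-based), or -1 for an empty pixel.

T0:
  2·area = 128
  edge (4, 0)→(18, 4): d=(14,4) inclusive
  edge (18, 4)→(0, 8): d=(-18,4) inclusive
  edge (0, 8)→(4, 0): d=(4,-8) inclusive
    (2,0)@(5, 1): e=[10,106,12] → █
    (3,0)@(7, 1): e=[2,98,28] → █
    (4,0)@(9, 1): e=[-6,90,44] → ·
    (1,1)@(3, 3): e=[46,78,4] → █
    (4,1)@(9, 3): e=[22,54,52] → █
    (5,1)@(11, 3): e=[14,46,68] → █
    (6,1)@(13, 3): e=[6,38,84] → █
    (7,1)@(15, 3): e=[-2,30,100] → ·
    (1,2)@(3, 5): e=[74,42,12] → █
    (7,2)@(15, 5): e=[26,-6,108] → ·
    (0,3)@(1, 7): e=[110,14,4] → █
    (2,3)@(5, 7): e=[94,-2,36] → ·
  covered (16 px):
    · · █ █ · · · · ·
    · █ █ █ █ █ █ · ·
    · █ █ █ █ █ █ · ·
    █ █ · · · · · · ·
    · · · · · · · · ·
T1:
  2·area = 124
  edge (10, 9)→(0, 0): d=(-10,-9) inclusive
  edge (0, 0)→(16, 2): d=(16,2) inclusive
  edge (16, 2)→(10, 9): d=(-6,7) inclusive
    (1,0)@(3, 1): e=[17,10,97] → █
    (2,0)@(5, 1): e=[35,6,83] → █
    (3,0)@(7, 1): e=[53,2,69] → █
    (4,0)@(9, 1): e=[71,-2,55] → ·
    (1,1)@(3, 3): e=[-3,42,85] → ·
    (2,1)@(5, 3): e=[15,38,71] → █
    (4,1)@(9, 3): e=[51,30,43] → █
    (5,1)@(11, 3): e=[69,26,29] → █
    (6,1)@(13, 3): e=[87,22,15] → █
    (7,1)@(15, 3): e=[105,18,1] → █
    (8,1)@(17, 3): e=[123,14,-13] → ·
    (2,2)@(5, 5): e=[-5,70,59] → ·
  covered (15 px):
    · █ █ █ · · · · ·
    · · █ █ █ █ █ █ ·
    · · · █ █ █ █ · ·
    · · · · █ █ · · ·
    · · · · · · · · ·

Z-buffer (winner per pixel, '.' = empty):
  . 1 1 1 . . . . .
  . 0 1 1 1 1 1 1 .
  . 0 0 1 1 1 1 . .
  0 0 . . 1 1 . . .
  . . . . . . . . .

Answer: -1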